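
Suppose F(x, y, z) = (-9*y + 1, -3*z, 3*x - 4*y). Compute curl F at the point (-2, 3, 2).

(-1, -3, 9)

(∇×F)₁ = ∂F₃/∂y − ∂F₂/∂z = -1
(∇×F)₂ = ∂F₁/∂z − ∂F₃/∂x = -3
(∇×F)₃ = ∂F₂/∂x − ∂F₁/∂y = 9
∇×F = (-1, -3, 9)
At (-2, 3, 2): (-1, -3, 9).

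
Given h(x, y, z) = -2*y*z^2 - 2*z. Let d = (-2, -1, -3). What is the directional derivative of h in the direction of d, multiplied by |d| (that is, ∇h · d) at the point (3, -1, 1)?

-4

∂h/∂x = 0
∂h/∂y = -2*z^2
∂h/∂z = -4*y*z - 2
∇h at (3, -1, 1) = (0, -2, 2)
∇h · d = (0)(-2) + (-2)(-1) + (2)(-3) = -4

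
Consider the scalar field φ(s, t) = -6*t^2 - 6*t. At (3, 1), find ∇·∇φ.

∂²φ/∂s² = 0
∂²φ/∂t² = -12
∇²φ = -12
At (3, 1): -12.

-12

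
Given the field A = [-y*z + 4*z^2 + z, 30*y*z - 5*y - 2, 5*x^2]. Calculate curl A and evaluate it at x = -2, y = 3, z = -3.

(-90, -6, -3)

(∇×A)₁ = ∂A₃/∂y − ∂A₂/∂z = -30*y
(∇×A)₂ = ∂A₁/∂z − ∂A₃/∂x = -10*x - y + 8*z + 1
(∇×A)₃ = ∂A₂/∂x − ∂A₁/∂y = z
∇×A = (-30*y, -10*x - y + 8*z + 1, z)
At (-2, 3, -3): (-90, -6, -3).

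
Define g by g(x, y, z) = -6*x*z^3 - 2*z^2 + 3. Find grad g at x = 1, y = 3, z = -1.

∂g/∂x = -6*z^3
∂g/∂y = 0
∂g/∂z = -18*x*z^2 - 4*z
∇g = (-6*z^3, 0, -18*x*z^2 - 4*z)
At (1, 3, -1): (6, 0, -14).

(6, 0, -14)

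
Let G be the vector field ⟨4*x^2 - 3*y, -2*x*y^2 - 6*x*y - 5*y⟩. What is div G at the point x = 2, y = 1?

∂G₁/∂x = 8*x
∂G₂/∂y = -4*x*y - 6*x - 5
∇·G = -4*x*y + 2*x - 5
At (2, 1): -9.

-9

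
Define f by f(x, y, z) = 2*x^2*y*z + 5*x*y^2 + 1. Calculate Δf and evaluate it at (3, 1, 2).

∂²f/∂x² = 4*y*z
∂²f/∂y² = 10*x
∂²f/∂z² = 0
∇²f = 10*x + 4*y*z
At (3, 1, 2): 38.

38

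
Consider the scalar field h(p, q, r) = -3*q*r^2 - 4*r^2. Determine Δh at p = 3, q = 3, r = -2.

∂²h/∂p² = 0
∂²h/∂q² = 0
∂²h/∂r² = -2*(3*q + 4)
∇²h = -6*q - 8
At (3, 3, -2): -26.

-26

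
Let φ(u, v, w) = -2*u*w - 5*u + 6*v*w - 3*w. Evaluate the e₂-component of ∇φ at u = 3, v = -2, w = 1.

6

(∇φ)_2 = ∂φ/∂v = 6*w
At (3, -2, 1): 6.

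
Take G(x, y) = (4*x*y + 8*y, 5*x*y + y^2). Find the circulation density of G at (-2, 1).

5

∂G₂/∂x = 5*y
∂G₁/∂y = 4*x + 8
Scalar curl = -4*x + 5*y - 8
At (-2, 1): 5.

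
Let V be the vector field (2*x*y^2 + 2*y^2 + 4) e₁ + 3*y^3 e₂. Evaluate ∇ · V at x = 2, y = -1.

11

∂V₁/∂x = 2*y^2
∂V₂/∂y = 9*y^2
∇·V = 11*y^2
At (2, -1): 11.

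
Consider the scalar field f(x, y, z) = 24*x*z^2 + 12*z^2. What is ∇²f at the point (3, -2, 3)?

∂²f/∂x² = 0
∂²f/∂y² = 0
∂²f/∂z² = 24*(2*x + 1)
∇²f = 48*x + 24
At (3, -2, 3): 168.

168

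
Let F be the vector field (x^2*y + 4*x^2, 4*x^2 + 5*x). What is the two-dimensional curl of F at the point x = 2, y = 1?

∂F₂/∂x = 8*x + 5
∂F₁/∂y = x^2
Scalar curl = -x^2 + 8*x + 5
At (2, 1): 17.

17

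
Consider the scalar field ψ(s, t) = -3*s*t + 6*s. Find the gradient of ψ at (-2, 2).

∂ψ/∂s = -3*t + 6
∂ψ/∂t = -3*s
∇ψ = (-3*t + 6, -3*s)
At (-2, 2): (0, 6).

(0, 6)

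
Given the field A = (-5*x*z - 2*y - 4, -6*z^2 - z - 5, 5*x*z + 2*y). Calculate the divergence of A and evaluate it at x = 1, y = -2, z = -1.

∂A₁/∂x = -5*z
∂A₂/∂y = 0
∂A₃/∂z = 5*x
∇·A = 5*x - 5*z
At (1, -2, -1): 10.

10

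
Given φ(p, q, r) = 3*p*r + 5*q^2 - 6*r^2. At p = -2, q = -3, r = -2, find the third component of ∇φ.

(∇φ)_3 = ∂φ/∂r = 3*p - 12*r
At (-2, -3, -2): 18.

18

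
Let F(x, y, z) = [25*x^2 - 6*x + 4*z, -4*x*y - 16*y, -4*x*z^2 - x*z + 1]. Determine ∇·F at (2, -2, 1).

∂F₁/∂x = 50*x - 6
∂F₂/∂y = -4*x - 16
∂F₃/∂z = -8*x*z - x
∇·F = -8*x*z + 45*x - 22
At (2, -2, 1): 52.

52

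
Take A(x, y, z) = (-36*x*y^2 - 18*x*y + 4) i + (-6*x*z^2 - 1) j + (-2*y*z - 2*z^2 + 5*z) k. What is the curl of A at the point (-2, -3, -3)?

(78, 0, 342)

(∇×A)₁ = ∂A₃/∂y − ∂A₂/∂z = 12*x*z - 2*z
(∇×A)₂ = ∂A₁/∂z − ∂A₃/∂x = 0
(∇×A)₃ = ∂A₂/∂x − ∂A₁/∂y = 72*x*y + 18*x - 6*z^2
∇×A = (12*x*z - 2*z, 0, 72*x*y + 18*x - 6*z^2)
At (-2, -3, -3): (78, 0, 342).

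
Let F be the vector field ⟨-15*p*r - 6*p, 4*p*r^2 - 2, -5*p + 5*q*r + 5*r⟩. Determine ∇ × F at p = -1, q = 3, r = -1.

(-13, 20, 4)

(∇×F)₁ = ∂F₃/∂q − ∂F₂/∂r = -8*p*r + 5*r
(∇×F)₂ = ∂F₁/∂r − ∂F₃/∂p = -15*p + 5
(∇×F)₃ = ∂F₂/∂p − ∂F₁/∂q = 4*r^2
∇×F = (-8*p*r + 5*r, -15*p + 5, 4*r^2)
At (-1, 3, -1): (-13, 20, 4).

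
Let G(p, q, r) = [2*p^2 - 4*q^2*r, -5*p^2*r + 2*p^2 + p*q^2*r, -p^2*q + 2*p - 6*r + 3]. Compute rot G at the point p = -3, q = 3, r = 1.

(∇×G)₁ = ∂G₃/∂q − ∂G₂/∂r = 4*p^2 - p*q^2
(∇×G)₂ = ∂G₁/∂r − ∂G₃/∂p = 2*p*q - 4*q^2 - 2
(∇×G)₃ = ∂G₂/∂p − ∂G₁/∂q = -10*p*r + 4*p + q^2*r + 8*q*r
∇×G = (4*p^2 - p*q^2, 2*p*q - 4*q^2 - 2, -10*p*r + 4*p + q^2*r + 8*q*r)
At (-3, 3, 1): (63, -56, 51).

(63, -56, 51)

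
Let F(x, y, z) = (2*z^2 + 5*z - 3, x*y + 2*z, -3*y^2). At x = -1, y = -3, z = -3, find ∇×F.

(∇×F)₁ = ∂F₃/∂y − ∂F₂/∂z = -6*y - 2
(∇×F)₂ = ∂F₁/∂z − ∂F₃/∂x = 4*z + 5
(∇×F)₃ = ∂F₂/∂x − ∂F₁/∂y = y
∇×F = (-6*y - 2, 4*z + 5, y)
At (-1, -3, -3): (16, -7, -3).

(16, -7, -3)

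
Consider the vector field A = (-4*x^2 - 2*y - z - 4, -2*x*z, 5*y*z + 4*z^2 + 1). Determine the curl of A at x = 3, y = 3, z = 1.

(11, -1, 0)

(∇×A)₁ = ∂A₃/∂y − ∂A₂/∂z = 2*x + 5*z
(∇×A)₂ = ∂A₁/∂z − ∂A₃/∂x = -1
(∇×A)₃ = ∂A₂/∂x − ∂A₁/∂y = -2*z + 2
∇×A = (2*x + 5*z, -1, -2*z + 2)
At (3, 3, 1): (11, -1, 0).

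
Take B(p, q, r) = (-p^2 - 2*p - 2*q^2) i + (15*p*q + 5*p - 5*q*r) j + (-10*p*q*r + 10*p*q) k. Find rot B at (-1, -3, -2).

(-45, 90, -52)

(∇×B)₁ = ∂B₃/∂q − ∂B₂/∂r = -10*p*r + 10*p + 5*q
(∇×B)₂ = ∂B₁/∂r − ∂B₃/∂p = 10*q*r - 10*q
(∇×B)₃ = ∂B₂/∂p − ∂B₁/∂q = 19*q + 5
∇×B = (-10*p*r + 10*p + 5*q, 10*q*r - 10*q, 19*q + 5)
At (-1, -3, -2): (-45, 90, -52).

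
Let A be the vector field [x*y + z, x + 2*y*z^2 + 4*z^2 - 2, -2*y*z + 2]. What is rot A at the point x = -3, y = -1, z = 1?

(∇×A)₁ = ∂A₃/∂y − ∂A₂/∂z = -4*y*z - 10*z
(∇×A)₂ = ∂A₁/∂z − ∂A₃/∂x = 1
(∇×A)₃ = ∂A₂/∂x − ∂A₁/∂y = -x + 1
∇×A = (-4*y*z - 10*z, 1, -x + 1)
At (-3, -1, 1): (-6, 1, 4).

(-6, 1, 4)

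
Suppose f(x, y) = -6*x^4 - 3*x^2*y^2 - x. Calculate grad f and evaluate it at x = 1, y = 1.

∂f/∂x = -24*x^3 - 6*x*y^2 - 1
∂f/∂y = -6*x^2*y
∇f = (-24*x^3 - 6*x*y^2 - 1, -6*x^2*y)
At (1, 1): (-31, -6).

(-31, -6)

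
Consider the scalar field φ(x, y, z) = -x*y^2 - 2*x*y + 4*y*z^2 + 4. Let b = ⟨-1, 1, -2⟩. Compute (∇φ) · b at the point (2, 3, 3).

-109

∂φ/∂x = -y^2 - 2*y
∂φ/∂y = -2*x*y - 2*x + 4*z^2
∂φ/∂z = 8*y*z
∇φ at (2, 3, 3) = (-15, 20, 72)
∇φ · b = (-15)(-1) + (20)(1) + (72)(-2) = -109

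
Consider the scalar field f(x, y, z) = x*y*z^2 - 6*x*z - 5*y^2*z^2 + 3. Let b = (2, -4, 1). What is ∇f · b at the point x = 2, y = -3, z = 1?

-260

∂f/∂x = y*z^2 - 6*z
∂f/∂y = x*z^2 - 10*y*z^2
∂f/∂z = 2*x*y*z - 6*x - 10*y^2*z
∇f at (2, -3, 1) = (-9, 32, -114)
∇f · b = (-9)(2) + (32)(-4) + (-114)(1) = -260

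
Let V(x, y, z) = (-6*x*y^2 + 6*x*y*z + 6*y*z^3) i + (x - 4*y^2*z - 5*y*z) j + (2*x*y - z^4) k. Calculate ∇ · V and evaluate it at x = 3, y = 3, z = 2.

∂V₁/∂x = -6*y^2 + 6*y*z
∂V₂/∂y = -8*y*z - 5*z
∂V₃/∂z = -4*z^3
∇·V = -6*y^2 - 2*y*z - 4*z^3 - 5*z
At (3, 3, 2): -108.

-108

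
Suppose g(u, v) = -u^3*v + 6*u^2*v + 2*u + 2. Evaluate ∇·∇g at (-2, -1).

-24

∂²g/∂u² = 6*v*(-u + 2)
∂²g/∂v² = 0
∇²g = -6*u*v + 12*v
At (-2, -1): -24.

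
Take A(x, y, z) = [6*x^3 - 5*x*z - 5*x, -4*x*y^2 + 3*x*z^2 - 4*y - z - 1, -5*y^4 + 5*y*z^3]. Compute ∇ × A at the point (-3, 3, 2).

(∇×A)₁ = ∂A₃/∂y − ∂A₂/∂z = -6*x*z - 20*y^3 + 5*z^3 + 1
(∇×A)₂ = ∂A₁/∂z − ∂A₃/∂x = -5*x
(∇×A)₃ = ∂A₂/∂x − ∂A₁/∂y = -4*y^2 + 3*z^2
∇×A = (-6*x*z - 20*y^3 + 5*z^3 + 1, -5*x, -4*y^2 + 3*z^2)
At (-3, 3, 2): (-463, 15, -24).

(-463, 15, -24)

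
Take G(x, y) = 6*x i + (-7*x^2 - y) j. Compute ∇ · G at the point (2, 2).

5

∂G₁/∂x = 6
∂G₂/∂y = -1
∇·G = 5
At (2, 2): 5.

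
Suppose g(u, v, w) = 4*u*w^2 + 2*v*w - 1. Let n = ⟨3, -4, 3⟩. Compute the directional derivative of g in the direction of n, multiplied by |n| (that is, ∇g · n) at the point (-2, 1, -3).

∂g/∂u = 4*w^2
∂g/∂v = 2*w
∂g/∂w = 8*u*w + 2*v
∇g at (-2, 1, -3) = (36, -6, 50)
∇g · n = (36)(3) + (-6)(-4) + (50)(3) = 282

282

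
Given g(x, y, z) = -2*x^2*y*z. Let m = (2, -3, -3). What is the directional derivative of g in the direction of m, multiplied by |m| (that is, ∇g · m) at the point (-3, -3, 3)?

-216

∂g/∂x = -4*x*y*z
∂g/∂y = -2*x^2*z
∂g/∂z = -2*x^2*y
∇g at (-3, -3, 3) = (-108, -54, 54)
∇g · m = (-108)(2) + (-54)(-3) + (54)(-3) = -216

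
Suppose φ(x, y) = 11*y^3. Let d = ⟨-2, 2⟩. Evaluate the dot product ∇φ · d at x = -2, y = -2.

264

∂φ/∂x = 0
∂φ/∂y = 33*y^2
∇φ at (-2, -2) = (0, 132)
∇φ · d = (0)(-2) + (132)(2) = 264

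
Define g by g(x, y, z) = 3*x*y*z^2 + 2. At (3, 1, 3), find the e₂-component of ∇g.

81

(∇g)_2 = ∂g/∂y = 3*x*z^2
At (3, 1, 3): 81.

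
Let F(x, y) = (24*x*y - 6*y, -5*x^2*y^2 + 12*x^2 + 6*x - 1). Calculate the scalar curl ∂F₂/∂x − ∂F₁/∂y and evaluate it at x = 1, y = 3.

-78

∂F₂/∂x = -10*x*y^2 + 24*x + 6
∂F₁/∂y = 24*x - 6
Scalar curl = -10*x*y^2 + 12
At (1, 3): -78.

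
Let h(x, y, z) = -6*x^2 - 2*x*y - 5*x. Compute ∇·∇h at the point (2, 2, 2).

∂²h/∂x² = -12
∂²h/∂y² = 0
∂²h/∂z² = 0
∇²h = -12
At (2, 2, 2): -12.

-12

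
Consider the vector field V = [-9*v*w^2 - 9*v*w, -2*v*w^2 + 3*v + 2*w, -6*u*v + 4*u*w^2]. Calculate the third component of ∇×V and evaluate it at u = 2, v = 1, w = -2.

(∇×V)_3 = ∂V₂/∂u − ∂V₁/∂v
= 0 − (-9*w^2 - 9*w)
= 9*w^2 + 9*w
At (2, 1, -2): 18.

18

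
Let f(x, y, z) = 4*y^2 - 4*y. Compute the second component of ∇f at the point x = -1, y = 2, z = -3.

12

(∇f)_2 = ∂f/∂y = 8*y - 4
At (-1, 2, -3): 12.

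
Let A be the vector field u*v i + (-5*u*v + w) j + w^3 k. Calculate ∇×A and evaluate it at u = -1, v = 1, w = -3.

(∇×A)₁ = ∂A₃/∂v − ∂A₂/∂w = -1
(∇×A)₂ = ∂A₁/∂w − ∂A₃/∂u = 0
(∇×A)₃ = ∂A₂/∂u − ∂A₁/∂v = -u - 5*v
∇×A = (-1, 0, -u - 5*v)
At (-1, 1, -3): (-1, 0, -4).

(-1, 0, -4)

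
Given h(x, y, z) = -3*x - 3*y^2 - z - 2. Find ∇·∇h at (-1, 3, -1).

∂²h/∂x² = 0
∂²h/∂y² = -6
∂²h/∂z² = 0
∇²h = -6
At (-1, 3, -1): -6.

-6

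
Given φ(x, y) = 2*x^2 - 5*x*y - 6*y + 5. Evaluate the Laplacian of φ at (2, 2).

∂²φ/∂x² = 4
∂²φ/∂y² = 0
∇²φ = 4
At (2, 2): 4.

4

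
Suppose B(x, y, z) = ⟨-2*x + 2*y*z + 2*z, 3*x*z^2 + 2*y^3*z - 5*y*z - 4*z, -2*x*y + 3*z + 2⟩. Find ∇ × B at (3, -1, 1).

(∇×B)₁ = ∂B₃/∂y − ∂B₂/∂z = -6*x*z - 2*x - 2*y^3 + 5*y + 4
(∇×B)₂ = ∂B₁/∂z − ∂B₃/∂x = 4*y + 2
(∇×B)₃ = ∂B₂/∂x − ∂B₁/∂y = 3*z^2 - 2*z
∇×B = (-6*x*z - 2*x - 2*y^3 + 5*y + 4, 4*y + 2, 3*z^2 - 2*z)
At (3, -1, 1): (-23, -2, 1).

(-23, -2, 1)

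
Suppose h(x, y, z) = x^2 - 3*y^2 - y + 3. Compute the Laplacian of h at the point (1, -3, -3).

-4

∂²h/∂x² = 2
∂²h/∂y² = -6
∂²h/∂z² = 0
∇²h = -4
At (1, -3, -3): -4.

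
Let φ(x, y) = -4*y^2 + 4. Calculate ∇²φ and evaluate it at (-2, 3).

-8

∂²φ/∂x² = 0
∂²φ/∂y² = -8
∇²φ = -8
At (-2, 3): -8.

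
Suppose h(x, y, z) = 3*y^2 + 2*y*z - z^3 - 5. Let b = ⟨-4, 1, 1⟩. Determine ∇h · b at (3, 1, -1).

∂h/∂x = 0
∂h/∂y = 6*y + 2*z
∂h/∂z = 2*y - 3*z^2
∇h at (3, 1, -1) = (0, 4, -1)
∇h · b = (0)(-4) + (4)(1) + (-1)(1) = 3

3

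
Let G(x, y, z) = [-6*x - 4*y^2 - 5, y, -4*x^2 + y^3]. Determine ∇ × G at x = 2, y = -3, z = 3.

(27, 16, -24)

(∇×G)₁ = ∂G₃/∂y − ∂G₂/∂z = 3*y^2
(∇×G)₂ = ∂G₁/∂z − ∂G₃/∂x = 8*x
(∇×G)₃ = ∂G₂/∂x − ∂G₁/∂y = 8*y
∇×G = (3*y^2, 8*x, 8*y)
At (2, -3, 3): (27, 16, -24).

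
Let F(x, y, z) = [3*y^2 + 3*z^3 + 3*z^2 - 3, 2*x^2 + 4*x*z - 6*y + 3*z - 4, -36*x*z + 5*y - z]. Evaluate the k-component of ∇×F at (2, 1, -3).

-10

(∇×F)_3 = ∂F₂/∂x − ∂F₁/∂y
= 4*x + 4*z − (6*y)
= 4*x - 6*y + 4*z
At (2, 1, -3): -10.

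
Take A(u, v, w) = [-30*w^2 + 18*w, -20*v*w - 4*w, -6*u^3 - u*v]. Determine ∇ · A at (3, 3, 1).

-20

∂A₁/∂u = 0
∂A₂/∂v = -20*w
∂A₃/∂w = 0
∇·A = -20*w
At (3, 3, 1): -20.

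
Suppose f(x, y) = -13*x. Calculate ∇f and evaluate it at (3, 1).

(-13, 0)

∂f/∂x = -13
∂f/∂y = 0
∇f = (-13, 0)
At (3, 1): (-13, 0).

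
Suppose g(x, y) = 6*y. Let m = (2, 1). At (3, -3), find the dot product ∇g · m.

6

∂g/∂x = 0
∂g/∂y = 6
∇g at (3, -3) = (0, 6)
∇g · m = (0)(2) + (6)(1) = 6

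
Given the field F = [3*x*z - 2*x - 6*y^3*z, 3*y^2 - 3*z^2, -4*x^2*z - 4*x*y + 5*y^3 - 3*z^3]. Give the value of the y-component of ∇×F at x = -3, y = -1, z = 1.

(∇×F)_2 = ∂F₁/∂z − ∂F₃/∂x
= 3*x - 6*y^3 − (-8*x*z - 4*y)
= 8*x*z + 3*x - 6*y^3 + 4*y
At (-3, -1, 1): -31.

-31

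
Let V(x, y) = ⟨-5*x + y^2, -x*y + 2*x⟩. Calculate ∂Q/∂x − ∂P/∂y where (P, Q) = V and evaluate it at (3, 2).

∂V₂/∂x = -y + 2
∂V₁/∂y = 2*y
Scalar curl = -3*y + 2
At (3, 2): -4.

-4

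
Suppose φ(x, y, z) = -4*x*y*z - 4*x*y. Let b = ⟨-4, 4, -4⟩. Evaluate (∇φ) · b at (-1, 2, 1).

∂φ/∂x = -4*y*z - 4*y
∂φ/∂y = -4*x*z - 4*x
∂φ/∂z = -4*x*y
∇φ at (-1, 2, 1) = (-16, 8, 8)
∇φ · b = (-16)(-4) + (8)(4) + (8)(-4) = 64

64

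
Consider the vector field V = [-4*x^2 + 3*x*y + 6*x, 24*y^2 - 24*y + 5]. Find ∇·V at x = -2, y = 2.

∂V₁/∂x = -8*x + 3*y + 6
∂V₂/∂y = 48*y - 24
∇·V = -8*x + 51*y - 18
At (-2, 2): 100.

100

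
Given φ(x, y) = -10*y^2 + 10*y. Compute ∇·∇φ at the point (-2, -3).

-20

∂²φ/∂x² = 0
∂²φ/∂y² = -20
∇²φ = -20
At (-2, -3): -20.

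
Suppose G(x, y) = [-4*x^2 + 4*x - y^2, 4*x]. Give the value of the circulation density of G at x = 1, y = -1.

∂G₂/∂x = 4
∂G₁/∂y = -2*y
Scalar curl = 2*y + 4
At (1, -1): 2.

2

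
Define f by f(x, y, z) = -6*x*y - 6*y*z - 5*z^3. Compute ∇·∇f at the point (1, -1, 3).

∂²f/∂x² = 0
∂²f/∂y² = 0
∂²f/∂z² = -30*z
∇²f = -30*z
At (1, -1, 3): -90.

-90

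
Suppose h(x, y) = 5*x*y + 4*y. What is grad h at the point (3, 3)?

(15, 19)

∂h/∂x = 5*y
∂h/∂y = 5*x + 4
∇h = (5*y, 5*x + 4)
At (3, 3): (15, 19).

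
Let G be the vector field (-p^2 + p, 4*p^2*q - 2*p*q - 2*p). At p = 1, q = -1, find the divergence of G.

∂G₁/∂p = -2*p + 1
∂G₂/∂q = 4*p^2 - 2*p
∇·G = 4*p^2 - 4*p + 1
At (1, -1): 1.

1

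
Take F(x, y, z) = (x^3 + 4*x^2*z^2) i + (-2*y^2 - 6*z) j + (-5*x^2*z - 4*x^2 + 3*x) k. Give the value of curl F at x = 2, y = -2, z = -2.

(∇×F)₁ = ∂F₃/∂y − ∂F₂/∂z = 6
(∇×F)₂ = ∂F₁/∂z − ∂F₃/∂x = 8*x^2*z + 10*x*z + 8*x - 3
(∇×F)₃ = ∂F₂/∂x − ∂F₁/∂y = 0
∇×F = (6, 8*x^2*z + 10*x*z + 8*x - 3, 0)
At (2, -2, -2): (6, -91, 0).

(6, -91, 0)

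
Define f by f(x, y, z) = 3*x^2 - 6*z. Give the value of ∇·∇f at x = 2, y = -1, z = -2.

6

∂²f/∂x² = 6
∂²f/∂y² = 0
∂²f/∂z² = 0
∇²f = 6
At (2, -1, -2): 6.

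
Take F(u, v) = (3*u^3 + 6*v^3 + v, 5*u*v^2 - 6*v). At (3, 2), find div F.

∂F₁/∂u = 9*u^2
∂F₂/∂v = 10*u*v - 6
∇·F = 9*u^2 + 10*u*v - 6
At (3, 2): 135.

135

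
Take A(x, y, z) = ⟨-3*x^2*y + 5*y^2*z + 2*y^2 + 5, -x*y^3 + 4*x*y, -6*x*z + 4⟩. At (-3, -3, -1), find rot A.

(0, 39, 24)

(∇×A)₁ = ∂A₃/∂y − ∂A₂/∂z = 0
(∇×A)₂ = ∂A₁/∂z − ∂A₃/∂x = 5*y^2 + 6*z
(∇×A)₃ = ∂A₂/∂x − ∂A₁/∂y = 3*x^2 - y^3 - 10*y*z
∇×A = (0, 5*y^2 + 6*z, 3*x^2 - y^3 - 10*y*z)
At (-3, -3, -1): (0, 39, 24).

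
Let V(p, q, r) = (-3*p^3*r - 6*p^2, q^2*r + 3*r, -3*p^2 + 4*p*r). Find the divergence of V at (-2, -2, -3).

∂V₁/∂p = -9*p^2*r - 12*p
∂V₂/∂q = 2*q*r
∂V₃/∂r = 4*p
∇·V = -9*p^2*r - 8*p + 2*q*r
At (-2, -2, -3): 136.

136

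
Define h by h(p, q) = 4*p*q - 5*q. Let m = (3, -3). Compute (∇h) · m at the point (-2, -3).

∂h/∂p = 4*q
∂h/∂q = 4*p - 5
∇h at (-2, -3) = (-12, -13)
∇h · m = (-12)(3) + (-13)(-3) = 3

3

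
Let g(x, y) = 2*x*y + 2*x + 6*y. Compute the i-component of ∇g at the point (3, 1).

4

(∇g)_1 = ∂g/∂x = 2*y + 2
At (3, 1): 4.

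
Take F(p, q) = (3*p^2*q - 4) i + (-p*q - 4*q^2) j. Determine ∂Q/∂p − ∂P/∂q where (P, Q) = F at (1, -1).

-2

∂F₂/∂p = -q
∂F₁/∂q = 3*p^2
Scalar curl = -3*p^2 - q
At (1, -1): -2.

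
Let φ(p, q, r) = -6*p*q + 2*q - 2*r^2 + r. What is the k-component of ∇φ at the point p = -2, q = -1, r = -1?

5

(∇φ)_3 = ∂φ/∂r = -4*r + 1
At (-2, -1, -1): 5.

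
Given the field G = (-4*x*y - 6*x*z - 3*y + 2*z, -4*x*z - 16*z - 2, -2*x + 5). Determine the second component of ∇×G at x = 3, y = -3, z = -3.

(∇×G)_2 = ∂G₁/∂z − ∂G₃/∂x
= -6*x + 2 − (-2)
= -6*x + 4
At (3, -3, -3): -14.

-14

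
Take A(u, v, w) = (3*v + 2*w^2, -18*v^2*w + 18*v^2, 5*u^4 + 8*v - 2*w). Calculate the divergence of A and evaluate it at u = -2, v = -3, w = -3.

∂A₁/∂u = 0
∂A₂/∂v = -36*v*w + 36*v
∂A₃/∂w = -2
∇·A = -36*v*w + 36*v - 2
At (-2, -3, -3): -434.

-434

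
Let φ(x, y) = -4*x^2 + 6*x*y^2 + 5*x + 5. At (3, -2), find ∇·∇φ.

28

∂²φ/∂x² = -8
∂²φ/∂y² = 12*x
∇²φ = 12*x - 8
At (3, -2): 28.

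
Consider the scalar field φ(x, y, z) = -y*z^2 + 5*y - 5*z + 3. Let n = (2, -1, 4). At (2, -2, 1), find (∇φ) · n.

-8

∂φ/∂x = 0
∂φ/∂y = -z^2 + 5
∂φ/∂z = -2*y*z - 5
∇φ at (2, -2, 1) = (0, 4, -1)
∇φ · n = (0)(2) + (4)(-1) + (-1)(4) = -8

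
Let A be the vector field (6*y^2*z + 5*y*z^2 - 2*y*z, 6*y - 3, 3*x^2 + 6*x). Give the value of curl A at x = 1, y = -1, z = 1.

(∇×A)₁ = ∂A₃/∂y − ∂A₂/∂z = 0
(∇×A)₂ = ∂A₁/∂z − ∂A₃/∂x = -6*x + 6*y^2 + 10*y*z - 2*y - 6
(∇×A)₃ = ∂A₂/∂x − ∂A₁/∂y = -12*y*z - 5*z^2 + 2*z
∇×A = (0, -6*x + 6*y^2 + 10*y*z - 2*y - 6, -12*y*z - 5*z^2 + 2*z)
At (1, -1, 1): (0, -14, 9).

(0, -14, 9)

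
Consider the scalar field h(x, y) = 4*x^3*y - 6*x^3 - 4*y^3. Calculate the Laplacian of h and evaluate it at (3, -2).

∂²h/∂x² = 12*x*(2*y - 3)
∂²h/∂y² = -24*y
∇²h = 24*x*y - 36*x - 24*y
At (3, -2): -204.

-204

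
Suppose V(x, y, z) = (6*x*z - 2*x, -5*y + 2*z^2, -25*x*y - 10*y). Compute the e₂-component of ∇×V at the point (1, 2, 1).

56

(∇×V)_2 = ∂V₁/∂z − ∂V₃/∂x
= 6*x − (-25*y)
= 6*x + 25*y
At (1, 2, 1): 56.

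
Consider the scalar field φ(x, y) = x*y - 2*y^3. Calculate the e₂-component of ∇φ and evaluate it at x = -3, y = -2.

-27

(∇φ)_2 = ∂φ/∂y = x - 6*y^2
At (-3, -2): -27.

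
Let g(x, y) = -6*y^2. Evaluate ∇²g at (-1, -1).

-12

∂²g/∂x² = 0
∂²g/∂y² = -12
∇²g = -12
At (-1, -1): -12.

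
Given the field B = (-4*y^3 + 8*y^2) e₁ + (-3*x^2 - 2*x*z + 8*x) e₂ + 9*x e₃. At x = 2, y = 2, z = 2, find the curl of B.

(∇×B)₁ = ∂B₃/∂y − ∂B₂/∂z = 2*x
(∇×B)₂ = ∂B₁/∂z − ∂B₃/∂x = -9
(∇×B)₃ = ∂B₂/∂x − ∂B₁/∂y = -6*x + 12*y^2 - 16*y - 2*z + 8
∇×B = (2*x, -9, -6*x + 12*y^2 - 16*y - 2*z + 8)
At (2, 2, 2): (4, -9, 8).

(4, -9, 8)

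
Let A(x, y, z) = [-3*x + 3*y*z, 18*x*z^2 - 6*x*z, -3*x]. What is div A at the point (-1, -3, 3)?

∂A₁/∂x = -3
∂A₂/∂y = 0
∂A₃/∂z = 0
∇·A = -3
At (-1, -3, 3): -3.

-3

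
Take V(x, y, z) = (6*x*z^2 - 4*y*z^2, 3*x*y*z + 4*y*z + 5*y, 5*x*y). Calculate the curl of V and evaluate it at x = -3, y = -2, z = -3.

(∇×V)₁ = ∂V₃/∂y − ∂V₂/∂z = -3*x*y + 5*x - 4*y
(∇×V)₂ = ∂V₁/∂z − ∂V₃/∂x = 12*x*z - 8*y*z - 5*y
(∇×V)₃ = ∂V₂/∂x − ∂V₁/∂y = 3*y*z + 4*z^2
∇×V = (-3*x*y + 5*x - 4*y, 12*x*z - 8*y*z - 5*y, 3*y*z + 4*z^2)
At (-3, -2, -3): (-25, 70, 54).

(-25, 70, 54)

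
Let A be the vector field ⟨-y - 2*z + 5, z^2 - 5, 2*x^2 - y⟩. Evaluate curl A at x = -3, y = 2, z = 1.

(-3, 10, 1)

(∇×A)₁ = ∂A₃/∂y − ∂A₂/∂z = -2*z - 1
(∇×A)₂ = ∂A₁/∂z − ∂A₃/∂x = -4*x - 2
(∇×A)₃ = ∂A₂/∂x − ∂A₁/∂y = 1
∇×A = (-2*z - 1, -4*x - 2, 1)
At (-3, 2, 1): (-3, 10, 1).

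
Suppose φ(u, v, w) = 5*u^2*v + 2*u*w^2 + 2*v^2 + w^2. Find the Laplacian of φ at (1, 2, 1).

∂²φ/∂u² = 10*v
∂²φ/∂v² = 4
∂²φ/∂w² = 2*(2*u + 1)
∇²φ = 4*u + 10*v + 6
At (1, 2, 1): 30.

30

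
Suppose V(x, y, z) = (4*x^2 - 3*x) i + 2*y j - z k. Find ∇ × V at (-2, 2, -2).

(0, 0, 0)

(∇×V)₁ = ∂V₃/∂y − ∂V₂/∂z = 0
(∇×V)₂ = ∂V₁/∂z − ∂V₃/∂x = 0
(∇×V)₃ = ∂V₂/∂x − ∂V₁/∂y = 0
∇×V = (0, 0, 0)
At (-2, 2, -2): (0, 0, 0).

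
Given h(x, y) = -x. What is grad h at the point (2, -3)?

(-1, 0)

∂h/∂x = -1
∂h/∂y = 0
∇h = (-1, 0)
At (2, -3): (-1, 0).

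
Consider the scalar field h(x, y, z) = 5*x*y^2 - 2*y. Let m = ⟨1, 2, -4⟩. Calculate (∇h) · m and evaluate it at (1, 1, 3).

21

∂h/∂x = 5*y^2
∂h/∂y = 10*x*y - 2
∂h/∂z = 0
∇h at (1, 1, 3) = (5, 8, 0)
∇h · m = (5)(1) + (8)(2) + (0)(-4) = 21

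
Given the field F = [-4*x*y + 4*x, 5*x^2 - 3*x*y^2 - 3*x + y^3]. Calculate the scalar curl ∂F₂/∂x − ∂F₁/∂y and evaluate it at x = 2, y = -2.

∂F₂/∂x = 10*x - 3*y^2 - 3
∂F₁/∂y = -4*x
Scalar curl = 14*x - 3*y^2 - 3
At (2, -2): 13.

13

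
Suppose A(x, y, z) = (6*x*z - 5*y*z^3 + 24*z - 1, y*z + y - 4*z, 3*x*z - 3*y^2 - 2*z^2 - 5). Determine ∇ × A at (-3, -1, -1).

(11, 24, -5)

(∇×A)₁ = ∂A₃/∂y − ∂A₂/∂z = -7*y + 4
(∇×A)₂ = ∂A₁/∂z − ∂A₃/∂x = 6*x - 15*y*z^2 - 3*z + 24
(∇×A)₃ = ∂A₂/∂x − ∂A₁/∂y = 5*z^3
∇×A = (-7*y + 4, 6*x - 15*y*z^2 - 3*z + 24, 5*z^3)
At (-3, -1, -1): (11, 24, -5).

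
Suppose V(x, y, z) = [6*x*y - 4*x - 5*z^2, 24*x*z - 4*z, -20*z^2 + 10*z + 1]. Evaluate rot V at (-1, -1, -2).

(28, 20, -42)

(∇×V)₁ = ∂V₃/∂y − ∂V₂/∂z = -24*x + 4
(∇×V)₂ = ∂V₁/∂z − ∂V₃/∂x = -10*z
(∇×V)₃ = ∂V₂/∂x − ∂V₁/∂y = -6*x + 24*z
∇×V = (-24*x + 4, -10*z, -6*x + 24*z)
At (-1, -1, -2): (28, 20, -42).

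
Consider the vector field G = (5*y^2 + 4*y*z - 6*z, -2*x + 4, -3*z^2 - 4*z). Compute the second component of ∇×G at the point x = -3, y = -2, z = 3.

-14

(∇×G)_2 = ∂G₁/∂z − ∂G₃/∂x
= 4*y - 6 − (0)
= 4*y - 6
At (-3, -2, 3): -14.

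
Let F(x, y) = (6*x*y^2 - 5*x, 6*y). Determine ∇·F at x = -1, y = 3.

∂F₁/∂x = 6*y^2 - 5
∂F₂/∂y = 6
∇·F = 6*y^2 + 1
At (-1, 3): 55.

55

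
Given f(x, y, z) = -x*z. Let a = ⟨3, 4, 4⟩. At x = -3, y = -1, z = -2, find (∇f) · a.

18

∂f/∂x = -z
∂f/∂y = 0
∂f/∂z = -x
∇f at (-3, -1, -2) = (2, 0, 3)
∇f · a = (2)(3) + (0)(4) + (3)(4) = 18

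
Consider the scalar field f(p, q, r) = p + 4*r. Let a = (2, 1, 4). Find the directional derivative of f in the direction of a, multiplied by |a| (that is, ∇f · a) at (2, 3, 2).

∂f/∂p = 1
∂f/∂q = 0
∂f/∂r = 4
∇f at (2, 3, 2) = (1, 0, 4)
∇f · a = (1)(2) + (0)(1) + (4)(4) = 18

18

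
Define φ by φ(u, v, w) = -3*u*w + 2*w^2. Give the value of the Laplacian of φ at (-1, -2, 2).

∂²φ/∂u² = 0
∂²φ/∂v² = 0
∂²φ/∂w² = 4
∇²φ = 4
At (-1, -2, 2): 4.

4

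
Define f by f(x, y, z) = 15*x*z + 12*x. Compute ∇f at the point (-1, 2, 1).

(27, 0, -15)

∂f/∂x = 15*z + 12
∂f/∂y = 0
∂f/∂z = 15*x
∇f = (15*z + 12, 0, 15*x)
At (-1, 2, 1): (27, 0, -15).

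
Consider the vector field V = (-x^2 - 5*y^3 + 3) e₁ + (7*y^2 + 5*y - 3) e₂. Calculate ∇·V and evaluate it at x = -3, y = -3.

∂V₁/∂x = -2*x
∂V₂/∂y = 14*y + 5
∇·V = -2*x + 14*y + 5
At (-3, -3): -31.

-31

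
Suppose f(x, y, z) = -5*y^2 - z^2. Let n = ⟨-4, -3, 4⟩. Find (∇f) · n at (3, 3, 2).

∂f/∂x = 0
∂f/∂y = -10*y
∂f/∂z = -2*z
∇f at (3, 3, 2) = (0, -30, -4)
∇f · n = (0)(-4) + (-30)(-3) + (-4)(4) = 74

74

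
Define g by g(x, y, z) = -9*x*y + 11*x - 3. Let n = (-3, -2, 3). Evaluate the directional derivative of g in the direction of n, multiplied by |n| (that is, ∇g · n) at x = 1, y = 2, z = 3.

∂g/∂x = -9*y + 11
∂g/∂y = -9*x
∂g/∂z = 0
∇g at (1, 2, 3) = (-7, -9, 0)
∇g · n = (-7)(-3) + (-9)(-2) + (0)(3) = 39

39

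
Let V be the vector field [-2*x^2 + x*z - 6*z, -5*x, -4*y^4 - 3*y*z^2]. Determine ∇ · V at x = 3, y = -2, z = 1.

∂V₁/∂x = -4*x + z
∂V₂/∂y = 0
∂V₃/∂z = -6*y*z
∇·V = -4*x - 6*y*z + z
At (3, -2, 1): 1.

1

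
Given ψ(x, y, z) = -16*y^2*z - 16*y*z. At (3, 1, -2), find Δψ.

∂²ψ/∂x² = 0
∂²ψ/∂y² = -32*z
∂²ψ/∂z² = 0
∇²ψ = -32*z
At (3, 1, -2): 64.

64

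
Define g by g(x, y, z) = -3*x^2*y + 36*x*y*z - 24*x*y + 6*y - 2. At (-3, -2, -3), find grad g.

(228, 375, 216)

∂g/∂x = -6*x*y + 36*y*z - 24*y
∂g/∂y = -3*x^2 + 36*x*z - 24*x + 6
∂g/∂z = 36*x*y
∇g = (-6*x*y + 36*y*z - 24*y, -3*x^2 + 36*x*z - 24*x + 6, 36*x*y)
At (-3, -2, -3): (228, 375, 216).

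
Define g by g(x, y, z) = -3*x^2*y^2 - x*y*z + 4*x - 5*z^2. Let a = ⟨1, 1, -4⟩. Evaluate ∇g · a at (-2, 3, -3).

∂g/∂x = -6*x*y^2 - y*z + 4
∂g/∂y = -6*x^2*y - x*z
∂g/∂z = -x*y - 10*z
∇g at (-2, 3, -3) = (121, -78, 36)
∇g · a = (121)(1) + (-78)(1) + (36)(-4) = -101

-101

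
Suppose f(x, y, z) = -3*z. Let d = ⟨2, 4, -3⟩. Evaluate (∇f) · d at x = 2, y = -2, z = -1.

∂f/∂x = 0
∂f/∂y = 0
∂f/∂z = -3
∇f at (2, -2, -1) = (0, 0, -3)
∇f · d = (0)(2) + (0)(4) + (-3)(-3) = 9

9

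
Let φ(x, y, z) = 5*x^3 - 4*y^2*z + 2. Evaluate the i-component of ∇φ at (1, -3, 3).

15

(∇φ)_1 = ∂φ/∂x = 15*x^2
At (1, -3, 3): 15.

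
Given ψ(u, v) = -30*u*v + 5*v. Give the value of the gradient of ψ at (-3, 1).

∂ψ/∂u = -30*v
∂ψ/∂v = -30*u + 5
∇ψ = (-30*v, -30*u + 5)
At (-3, 1): (-30, 95).

(-30, 95)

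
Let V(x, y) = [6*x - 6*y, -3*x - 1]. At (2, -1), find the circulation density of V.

∂V₂/∂x = -3
∂V₁/∂y = -6
Scalar curl = 3
At (2, -1): 3.

3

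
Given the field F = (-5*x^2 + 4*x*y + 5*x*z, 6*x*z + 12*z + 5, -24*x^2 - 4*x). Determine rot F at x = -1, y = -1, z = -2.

(-6, -49, -8)

(∇×F)₁ = ∂F₃/∂y − ∂F₂/∂z = -6*x - 12
(∇×F)₂ = ∂F₁/∂z − ∂F₃/∂x = 53*x + 4
(∇×F)₃ = ∂F₂/∂x − ∂F₁/∂y = -4*x + 6*z
∇×F = (-6*x - 12, 53*x + 4, -4*x + 6*z)
At (-1, -1, -2): (-6, -49, -8).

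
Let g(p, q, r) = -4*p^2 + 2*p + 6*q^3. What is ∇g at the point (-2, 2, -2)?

∂g/∂p = -8*p + 2
∂g/∂q = 18*q^2
∂g/∂r = 0
∇g = (-8*p + 2, 18*q^2, 0)
At (-2, 2, -2): (18, 72, 0).

(18, 72, 0)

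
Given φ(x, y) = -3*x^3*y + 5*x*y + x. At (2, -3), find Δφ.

108

∂²φ/∂x² = -18*x*y
∂²φ/∂y² = 0
∇²φ = -18*x*y
At (2, -3): 108.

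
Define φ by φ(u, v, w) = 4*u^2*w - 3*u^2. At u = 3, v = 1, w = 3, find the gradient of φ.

∂φ/∂u = 8*u*w - 6*u
∂φ/∂v = 0
∂φ/∂w = 4*u^2
∇φ = (8*u*w - 6*u, 0, 4*u^2)
At (3, 1, 3): (54, 0, 36).

(54, 0, 36)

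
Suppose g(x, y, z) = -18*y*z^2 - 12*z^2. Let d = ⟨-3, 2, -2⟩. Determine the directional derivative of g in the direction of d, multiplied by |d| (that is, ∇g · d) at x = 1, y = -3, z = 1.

∂g/∂x = 0
∂g/∂y = -18*z^2
∂g/∂z = -36*y*z - 24*z
∇g at (1, -3, 1) = (0, -18, 84)
∇g · d = (0)(-3) + (-18)(2) + (84)(-2) = -204

-204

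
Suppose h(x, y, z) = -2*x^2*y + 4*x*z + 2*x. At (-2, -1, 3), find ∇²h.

∂²h/∂x² = -4*y
∂²h/∂y² = 0
∂²h/∂z² = 0
∇²h = -4*y
At (-2, -1, 3): 4.

4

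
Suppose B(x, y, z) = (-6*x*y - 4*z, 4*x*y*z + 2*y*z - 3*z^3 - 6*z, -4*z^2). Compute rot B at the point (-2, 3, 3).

(∇×B)₁ = ∂B₃/∂y − ∂B₂/∂z = -4*x*y - 2*y + 9*z^2 + 6
(∇×B)₂ = ∂B₁/∂z − ∂B₃/∂x = -4
(∇×B)₃ = ∂B₂/∂x − ∂B₁/∂y = 6*x + 4*y*z
∇×B = (-4*x*y - 2*y + 9*z^2 + 6, -4, 6*x + 4*y*z)
At (-2, 3, 3): (105, -4, 24).

(105, -4, 24)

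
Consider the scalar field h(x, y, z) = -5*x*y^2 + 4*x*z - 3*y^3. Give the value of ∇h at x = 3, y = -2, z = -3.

(-32, 24, 12)

∂h/∂x = -5*y^2 + 4*z
∂h/∂y = -10*x*y - 9*y^2
∂h/∂z = 4*x
∇h = (-5*y^2 + 4*z, -10*x*y - 9*y^2, 4*x)
At (3, -2, -3): (-32, 24, 12).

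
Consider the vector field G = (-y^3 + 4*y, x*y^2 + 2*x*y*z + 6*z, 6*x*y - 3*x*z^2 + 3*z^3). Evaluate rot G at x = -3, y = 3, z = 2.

(∇×G)₁ = ∂G₃/∂y − ∂G₂/∂z = -2*x*y + 6*x - 6
(∇×G)₂ = ∂G₁/∂z − ∂G₃/∂x = -6*y + 3*z^2
(∇×G)₃ = ∂G₂/∂x − ∂G₁/∂y = 4*y^2 + 2*y*z - 4
∇×G = (-2*x*y + 6*x - 6, -6*y + 3*z^2, 4*y^2 + 2*y*z - 4)
At (-3, 3, 2): (-6, -6, 44).

(-6, -6, 44)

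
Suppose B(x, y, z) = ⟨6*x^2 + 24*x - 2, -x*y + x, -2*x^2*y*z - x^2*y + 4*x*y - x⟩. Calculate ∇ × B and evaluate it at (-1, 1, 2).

(∇×B)₁ = ∂B₃/∂y − ∂B₂/∂z = -2*x^2*z - x^2 + 4*x
(∇×B)₂ = ∂B₁/∂z − ∂B₃/∂x = 4*x*y*z + 2*x*y - 4*y + 1
(∇×B)₃ = ∂B₂/∂x − ∂B₁/∂y = -y + 1
∇×B = (-2*x^2*z - x^2 + 4*x, 4*x*y*z + 2*x*y - 4*y + 1, -y + 1)
At (-1, 1, 2): (-9, -13, 0).

(-9, -13, 0)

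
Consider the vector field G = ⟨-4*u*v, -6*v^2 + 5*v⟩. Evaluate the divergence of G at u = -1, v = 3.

-43

∂G₁/∂u = -4*v
∂G₂/∂v = -12*v + 5
∇·G = -16*v + 5
At (-1, 3): -43.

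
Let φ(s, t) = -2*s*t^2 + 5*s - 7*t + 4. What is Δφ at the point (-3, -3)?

∂²φ/∂s² = 0
∂²φ/∂t² = -4*s
∇²φ = -4*s
At (-3, -3): 12.

12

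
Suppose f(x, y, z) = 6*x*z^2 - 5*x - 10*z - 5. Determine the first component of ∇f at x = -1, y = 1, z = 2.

(∇f)_1 = ∂f/∂x = 6*z^2 - 5
At (-1, 1, 2): 19.

19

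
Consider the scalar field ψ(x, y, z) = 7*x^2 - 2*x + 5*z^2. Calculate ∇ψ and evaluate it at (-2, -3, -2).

∂ψ/∂x = 14*x - 2
∂ψ/∂y = 0
∂ψ/∂z = 10*z
∇ψ = (14*x - 2, 0, 10*z)
At (-2, -3, -2): (-30, 0, -20).

(-30, 0, -20)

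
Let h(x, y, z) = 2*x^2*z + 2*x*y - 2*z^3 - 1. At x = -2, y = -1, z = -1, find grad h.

(6, -4, 2)

∂h/∂x = 4*x*z + 2*y
∂h/∂y = 2*x
∂h/∂z = 2*x^2 - 6*z^2
∇h = (4*x*z + 2*y, 2*x, 2*x^2 - 6*z^2)
At (-2, -1, -1): (6, -4, 2).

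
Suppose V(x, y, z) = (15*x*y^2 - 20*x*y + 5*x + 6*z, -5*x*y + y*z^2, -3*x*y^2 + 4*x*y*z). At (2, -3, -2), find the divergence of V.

∂V₁/∂x = 15*y^2 - 20*y + 5
∂V₂/∂y = -5*x + z^2
∂V₃/∂z = 4*x*y
∇·V = 4*x*y - 5*x + 15*y^2 - 20*y + z^2 + 5
At (2, -3, -2): 170.

170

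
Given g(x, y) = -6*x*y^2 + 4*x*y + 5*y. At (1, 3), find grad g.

∂g/∂x = -6*y^2 + 4*y
∂g/∂y = -12*x*y + 4*x + 5
∇g = (-6*y^2 + 4*y, -12*x*y + 4*x + 5)
At (1, 3): (-42, -27).

(-42, -27)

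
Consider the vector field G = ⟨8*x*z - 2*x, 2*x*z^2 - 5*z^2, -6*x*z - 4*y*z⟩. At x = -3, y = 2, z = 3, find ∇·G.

32

∂G₁/∂x = 8*z - 2
∂G₂/∂y = 0
∂G₃/∂z = -6*x - 4*y
∇·G = -6*x - 4*y + 8*z - 2
At (-3, 2, 3): 32.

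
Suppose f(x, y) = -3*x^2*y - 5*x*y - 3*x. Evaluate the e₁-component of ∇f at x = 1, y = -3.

(∇f)_1 = ∂f/∂x = -6*x*y - 5*y - 3
At (1, -3): 30.

30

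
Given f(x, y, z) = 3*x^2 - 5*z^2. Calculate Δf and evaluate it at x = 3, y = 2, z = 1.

-4

∂²f/∂x² = 6
∂²f/∂y² = 0
∂²f/∂z² = -10
∇²f = -4
At (3, 2, 1): -4.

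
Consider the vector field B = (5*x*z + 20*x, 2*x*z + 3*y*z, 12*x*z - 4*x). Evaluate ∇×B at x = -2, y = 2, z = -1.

(-2, 6, -2)

(∇×B)₁ = ∂B₃/∂y − ∂B₂/∂z = -2*x - 3*y
(∇×B)₂ = ∂B₁/∂z − ∂B₃/∂x = 5*x - 12*z + 4
(∇×B)₃ = ∂B₂/∂x − ∂B₁/∂y = 2*z
∇×B = (-2*x - 3*y, 5*x - 12*z + 4, 2*z)
At (-2, 2, -1): (-2, 6, -2).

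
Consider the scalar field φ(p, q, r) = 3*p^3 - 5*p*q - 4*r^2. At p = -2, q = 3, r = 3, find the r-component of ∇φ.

-24

(∇φ)_3 = ∂φ/∂r = -8*r
At (-2, 3, 3): -24.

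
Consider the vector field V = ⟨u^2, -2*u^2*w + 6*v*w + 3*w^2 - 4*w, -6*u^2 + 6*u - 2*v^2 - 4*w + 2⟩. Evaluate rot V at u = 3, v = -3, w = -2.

(∇×V)₁ = ∂V₃/∂v − ∂V₂/∂w = 2*u^2 - 10*v - 6*w + 4
(∇×V)₂ = ∂V₁/∂w − ∂V₃/∂u = 12*u - 6
(∇×V)₃ = ∂V₂/∂u − ∂V₁/∂v = -4*u*w
∇×V = (2*u^2 - 10*v - 6*w + 4, 12*u - 6, -4*u*w)
At (3, -3, -2): (64, 30, 24).

(64, 30, 24)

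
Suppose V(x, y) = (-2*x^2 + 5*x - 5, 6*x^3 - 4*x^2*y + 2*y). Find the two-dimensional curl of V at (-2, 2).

∂V₂/∂x = 18*x^2 - 8*x*y
∂V₁/∂y = 0
Scalar curl = 18*x^2 - 8*x*y
At (-2, 2): 104.

104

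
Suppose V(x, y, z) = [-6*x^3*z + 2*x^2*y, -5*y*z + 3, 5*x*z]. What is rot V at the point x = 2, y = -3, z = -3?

(-15, -33, -8)

(∇×V)₁ = ∂V₃/∂y − ∂V₂/∂z = 5*y
(∇×V)₂ = ∂V₁/∂z − ∂V₃/∂x = -6*x^3 - 5*z
(∇×V)₃ = ∂V₂/∂x − ∂V₁/∂y = -2*x^2
∇×V = (5*y, -6*x^3 - 5*z, -2*x^2)
At (2, -3, -3): (-15, -33, -8).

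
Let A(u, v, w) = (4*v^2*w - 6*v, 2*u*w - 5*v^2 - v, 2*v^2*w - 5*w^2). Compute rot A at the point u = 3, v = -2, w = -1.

(∇×A)₁ = ∂A₃/∂v − ∂A₂/∂w = -2*u + 4*v*w
(∇×A)₂ = ∂A₁/∂w − ∂A₃/∂u = 4*v^2
(∇×A)₃ = ∂A₂/∂u − ∂A₁/∂v = -8*v*w + 2*w + 6
∇×A = (-2*u + 4*v*w, 4*v^2, -8*v*w + 2*w + 6)
At (3, -2, -1): (2, 16, -12).

(2, 16, -12)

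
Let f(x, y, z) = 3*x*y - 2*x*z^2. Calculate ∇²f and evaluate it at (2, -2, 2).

∂²f/∂x² = 0
∂²f/∂y² = 0
∂²f/∂z² = -4*x
∇²f = -4*x
At (2, -2, 2): -8.

-8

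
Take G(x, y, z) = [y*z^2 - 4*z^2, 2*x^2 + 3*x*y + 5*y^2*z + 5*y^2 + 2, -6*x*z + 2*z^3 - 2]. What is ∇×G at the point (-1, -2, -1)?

(∇×G)₁ = ∂G₃/∂y − ∂G₂/∂z = -5*y^2
(∇×G)₂ = ∂G₁/∂z − ∂G₃/∂x = 2*y*z - 2*z
(∇×G)₃ = ∂G₂/∂x − ∂G₁/∂y = 4*x + 3*y - z^2
∇×G = (-5*y^2, 2*y*z - 2*z, 4*x + 3*y - z^2)
At (-1, -2, -1): (-20, 6, -11).

(-20, 6, -11)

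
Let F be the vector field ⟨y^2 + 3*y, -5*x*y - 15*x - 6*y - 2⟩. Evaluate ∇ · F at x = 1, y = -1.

∂F₁/∂x = 0
∂F₂/∂y = -5*x - 6
∇·F = -5*x - 6
At (1, -1): -11.

-11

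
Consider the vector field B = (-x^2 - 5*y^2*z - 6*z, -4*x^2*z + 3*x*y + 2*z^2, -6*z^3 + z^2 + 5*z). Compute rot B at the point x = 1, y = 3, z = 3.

(-8, -51, 75)

(∇×B)₁ = ∂B₃/∂y − ∂B₂/∂z = 4*x^2 - 4*z
(∇×B)₂ = ∂B₁/∂z − ∂B₃/∂x = -5*y^2 - 6
(∇×B)₃ = ∂B₂/∂x − ∂B₁/∂y = -8*x*z + 10*y*z + 3*y
∇×B = (4*x^2 - 4*z, -5*y^2 - 6, -8*x*z + 10*y*z + 3*y)
At (1, 3, 3): (-8, -51, 75).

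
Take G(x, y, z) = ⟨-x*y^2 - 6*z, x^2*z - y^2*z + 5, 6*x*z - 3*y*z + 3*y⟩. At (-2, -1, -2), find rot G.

(∇×G)₁ = ∂G₃/∂y − ∂G₂/∂z = -x^2 + y^2 - 3*z + 3
(∇×G)₂ = ∂G₁/∂z − ∂G₃/∂x = -6*z - 6
(∇×G)₃ = ∂G₂/∂x − ∂G₁/∂y = 2*x*y + 2*x*z
∇×G = (-x^2 + y^2 - 3*z + 3, -6*z - 6, 2*x*y + 2*x*z)
At (-2, -1, -2): (6, 6, 12).

(6, 6, 12)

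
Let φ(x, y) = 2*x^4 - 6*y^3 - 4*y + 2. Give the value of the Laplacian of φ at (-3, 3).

108

∂²φ/∂x² = 24*x^2
∂²φ/∂y² = -36*y
∇²φ = 24*x^2 - 36*y
At (-3, 3): 108.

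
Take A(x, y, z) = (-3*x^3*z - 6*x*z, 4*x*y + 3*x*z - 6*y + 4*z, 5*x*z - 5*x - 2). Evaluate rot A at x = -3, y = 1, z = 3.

(∇×A)₁ = ∂A₃/∂y − ∂A₂/∂z = -3*x - 4
(∇×A)₂ = ∂A₁/∂z − ∂A₃/∂x = -3*x^3 - 6*x - 5*z + 5
(∇×A)₃ = ∂A₂/∂x − ∂A₁/∂y = 4*y + 3*z
∇×A = (-3*x - 4, -3*x^3 - 6*x - 5*z + 5, 4*y + 3*z)
At (-3, 1, 3): (5, 89, 13).

(5, 89, 13)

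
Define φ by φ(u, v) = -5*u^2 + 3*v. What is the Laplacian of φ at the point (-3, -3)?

-10

∂²φ/∂u² = -10
∂²φ/∂v² = 0
∇²φ = -10
At (-3, -3): -10.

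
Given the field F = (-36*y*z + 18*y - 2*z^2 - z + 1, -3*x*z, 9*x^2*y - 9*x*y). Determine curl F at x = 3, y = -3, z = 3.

(63, 230, 81)

(∇×F)₁ = ∂F₃/∂y − ∂F₂/∂z = 9*x^2 - 6*x
(∇×F)₂ = ∂F₁/∂z − ∂F₃/∂x = -18*x*y - 27*y - 4*z - 1
(∇×F)₃ = ∂F₂/∂x − ∂F₁/∂y = 33*z - 18
∇×F = (9*x^2 - 6*x, -18*x*y - 27*y - 4*z - 1, 33*z - 18)
At (3, -3, 3): (63, 230, 81).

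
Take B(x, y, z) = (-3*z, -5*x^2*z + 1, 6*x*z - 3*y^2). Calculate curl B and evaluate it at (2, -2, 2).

(32, -15, -40)

(∇×B)₁ = ∂B₃/∂y − ∂B₂/∂z = 5*x^2 - 6*y
(∇×B)₂ = ∂B₁/∂z − ∂B₃/∂x = -6*z - 3
(∇×B)₃ = ∂B₂/∂x − ∂B₁/∂y = -10*x*z
∇×B = (5*x^2 - 6*y, -6*z - 3, -10*x*z)
At (2, -2, 2): (32, -15, -40).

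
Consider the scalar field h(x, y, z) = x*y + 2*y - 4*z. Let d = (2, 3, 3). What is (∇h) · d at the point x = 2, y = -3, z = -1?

∂h/∂x = y
∂h/∂y = x + 2
∂h/∂z = -4
∇h at (2, -3, -1) = (-3, 4, -4)
∇h · d = (-3)(2) + (4)(3) + (-4)(3) = -6

-6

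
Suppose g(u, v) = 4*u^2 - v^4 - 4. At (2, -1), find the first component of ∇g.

16

(∇g)_1 = ∂g/∂u = 8*u
At (2, -1): 16.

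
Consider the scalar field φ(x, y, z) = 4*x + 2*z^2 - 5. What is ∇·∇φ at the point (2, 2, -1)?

4

∂²φ/∂x² = 0
∂²φ/∂y² = 0
∂²φ/∂z² = 4
∇²φ = 4
At (2, 2, -1): 4.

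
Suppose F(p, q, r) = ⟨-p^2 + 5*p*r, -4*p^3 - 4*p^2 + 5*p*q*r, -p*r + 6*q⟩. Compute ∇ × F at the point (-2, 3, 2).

(∇×F)₁ = ∂F₃/∂q − ∂F₂/∂r = -5*p*q + 6
(∇×F)₂ = ∂F₁/∂r − ∂F₃/∂p = 5*p + r
(∇×F)₃ = ∂F₂/∂p − ∂F₁/∂q = -12*p^2 - 8*p + 5*q*r
∇×F = (-5*p*q + 6, 5*p + r, -12*p^2 - 8*p + 5*q*r)
At (-2, 3, 2): (36, -8, -2).

(36, -8, -2)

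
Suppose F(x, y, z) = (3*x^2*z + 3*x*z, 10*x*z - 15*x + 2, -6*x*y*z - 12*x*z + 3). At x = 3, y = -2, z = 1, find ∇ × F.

(∇×F)₁ = ∂F₃/∂y − ∂F₂/∂z = -6*x*z - 10*x
(∇×F)₂ = ∂F₁/∂z − ∂F₃/∂x = 3*x^2 + 3*x + 6*y*z + 12*z
(∇×F)₃ = ∂F₂/∂x − ∂F₁/∂y = 10*z - 15
∇×F = (-6*x*z - 10*x, 3*x^2 + 3*x + 6*y*z + 12*z, 10*z - 15)
At (3, -2, 1): (-48, 36, -5).

(-48, 36, -5)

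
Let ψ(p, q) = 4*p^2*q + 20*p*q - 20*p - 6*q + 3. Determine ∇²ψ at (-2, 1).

∂²ψ/∂p² = 8*q
∂²ψ/∂q² = 0
∇²ψ = 8*q
At (-2, 1): 8.

8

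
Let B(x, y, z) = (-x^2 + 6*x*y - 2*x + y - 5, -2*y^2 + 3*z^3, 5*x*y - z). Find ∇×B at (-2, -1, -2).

(-46, 5, 11)

(∇×B)₁ = ∂B₃/∂y − ∂B₂/∂z = 5*x - 9*z^2
(∇×B)₂ = ∂B₁/∂z − ∂B₃/∂x = -5*y
(∇×B)₃ = ∂B₂/∂x − ∂B₁/∂y = -6*x - 1
∇×B = (5*x - 9*z^2, -5*y, -6*x - 1)
At (-2, -1, -2): (-46, 5, 11).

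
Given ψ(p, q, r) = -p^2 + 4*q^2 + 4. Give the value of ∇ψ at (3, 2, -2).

(-6, 16, 0)

∂ψ/∂p = -2*p
∂ψ/∂q = 8*q
∂ψ/∂r = 0
∇ψ = (-2*p, 8*q, 0)
At (3, 2, -2): (-6, 16, 0).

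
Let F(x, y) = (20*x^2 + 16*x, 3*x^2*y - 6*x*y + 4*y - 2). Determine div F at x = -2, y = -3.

-36

∂F₁/∂x = 40*x + 16
∂F₂/∂y = 3*x^2 - 6*x + 4
∇·F = 3*x^2 + 34*x + 20
At (-2, -3): -36.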